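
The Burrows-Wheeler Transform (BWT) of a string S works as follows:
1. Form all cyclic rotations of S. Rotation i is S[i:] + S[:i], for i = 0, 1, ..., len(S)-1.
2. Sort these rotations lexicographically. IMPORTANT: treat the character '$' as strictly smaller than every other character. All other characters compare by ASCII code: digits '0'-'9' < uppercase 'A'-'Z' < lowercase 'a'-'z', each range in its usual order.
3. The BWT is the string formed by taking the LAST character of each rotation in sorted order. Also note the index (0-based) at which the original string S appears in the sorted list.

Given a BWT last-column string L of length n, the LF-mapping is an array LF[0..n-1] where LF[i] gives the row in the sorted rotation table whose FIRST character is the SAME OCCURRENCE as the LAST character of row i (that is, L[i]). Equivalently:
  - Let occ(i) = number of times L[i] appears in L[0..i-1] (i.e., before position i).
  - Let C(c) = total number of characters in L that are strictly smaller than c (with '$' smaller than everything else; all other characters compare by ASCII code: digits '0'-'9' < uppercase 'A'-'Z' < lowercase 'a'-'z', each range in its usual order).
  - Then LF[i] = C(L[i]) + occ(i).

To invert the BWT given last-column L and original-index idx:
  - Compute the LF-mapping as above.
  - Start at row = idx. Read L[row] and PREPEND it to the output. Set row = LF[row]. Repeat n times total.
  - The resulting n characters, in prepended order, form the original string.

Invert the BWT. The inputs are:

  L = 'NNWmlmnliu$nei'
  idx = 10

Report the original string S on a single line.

LF mapping: 1 2 3 9 7 10 11 8 5 13 0 12 4 6
Walk LF starting at row 10, prepending L[row]:
  step 1: row=10, L[10]='$', prepend. Next row=LF[10]=0
  step 2: row=0, L[0]='N', prepend. Next row=LF[0]=1
  step 3: row=1, L[1]='N', prepend. Next row=LF[1]=2
  step 4: row=2, L[2]='W', prepend. Next row=LF[2]=3
  step 5: row=3, L[3]='m', prepend. Next row=LF[3]=9
  step 6: row=9, L[9]='u', prepend. Next row=LF[9]=13
  step 7: row=13, L[13]='i', prepend. Next row=LF[13]=6
  step 8: row=6, L[6]='n', prepend. Next row=LF[6]=11
  step 9: row=11, L[11]='n', prepend. Next row=LF[11]=12
  step 10: row=12, L[12]='e', prepend. Next row=LF[12]=4
  step 11: row=4, L[4]='l', prepend. Next row=LF[4]=7
  step 12: row=7, L[7]='l', prepend. Next row=LF[7]=8
  step 13: row=8, L[8]='i', prepend. Next row=LF[8]=5
  step 14: row=5, L[5]='m', prepend. Next row=LF[5]=10
Reversed output: millenniumWNN$

Answer: millenniumWNN$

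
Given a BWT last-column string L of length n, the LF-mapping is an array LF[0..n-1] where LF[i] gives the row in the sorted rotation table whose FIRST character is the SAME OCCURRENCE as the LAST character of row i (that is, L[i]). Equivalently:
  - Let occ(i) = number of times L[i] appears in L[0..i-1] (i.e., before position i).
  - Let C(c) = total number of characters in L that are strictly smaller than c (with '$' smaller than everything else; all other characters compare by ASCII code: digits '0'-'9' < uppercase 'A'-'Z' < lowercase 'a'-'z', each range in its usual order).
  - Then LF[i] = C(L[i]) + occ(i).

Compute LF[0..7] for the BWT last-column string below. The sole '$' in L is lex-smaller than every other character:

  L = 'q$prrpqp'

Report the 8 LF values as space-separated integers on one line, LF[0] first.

Answer: 4 0 1 6 7 2 5 3

Derivation:
Char counts: '$':1, 'p':3, 'q':2, 'r':2
C (first-col start): C('$')=0, C('p')=1, C('q')=4, C('r')=6
L[0]='q': occ=0, LF[0]=C('q')+0=4+0=4
L[1]='$': occ=0, LF[1]=C('$')+0=0+0=0
L[2]='p': occ=0, LF[2]=C('p')+0=1+0=1
L[3]='r': occ=0, LF[3]=C('r')+0=6+0=6
L[4]='r': occ=1, LF[4]=C('r')+1=6+1=7
L[5]='p': occ=1, LF[5]=C('p')+1=1+1=2
L[6]='q': occ=1, LF[6]=C('q')+1=4+1=5
L[7]='p': occ=2, LF[7]=C('p')+2=1+2=3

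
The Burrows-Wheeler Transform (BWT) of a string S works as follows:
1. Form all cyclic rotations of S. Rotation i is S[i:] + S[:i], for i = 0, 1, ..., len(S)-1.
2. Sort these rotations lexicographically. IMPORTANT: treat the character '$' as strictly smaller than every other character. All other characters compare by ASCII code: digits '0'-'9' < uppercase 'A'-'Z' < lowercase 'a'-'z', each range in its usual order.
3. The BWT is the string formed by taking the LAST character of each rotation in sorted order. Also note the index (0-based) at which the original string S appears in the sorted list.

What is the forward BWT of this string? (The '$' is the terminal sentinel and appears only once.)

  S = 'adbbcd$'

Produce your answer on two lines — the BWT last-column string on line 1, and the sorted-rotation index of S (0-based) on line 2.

All 7 rotations (rotation i = S[i:]+S[:i]):
  rot[0] = adbbcd$
  rot[1] = dbbcd$a
  rot[2] = bbcd$ad
  rot[3] = bcd$adb
  rot[4] = cd$adbb
  rot[5] = d$adbbc
  rot[6] = $adbbcd
Sorted (with $ < everything):
  sorted[0] = $adbbcd  (last char: 'd')
  sorted[1] = adbbcd$  (last char: '$')
  sorted[2] = bbcd$ad  (last char: 'd')
  sorted[3] = bcd$adb  (last char: 'b')
  sorted[4] = cd$adbb  (last char: 'b')
  sorted[5] = d$adbbc  (last char: 'c')
  sorted[6] = dbbcd$a  (last char: 'a')
Last column: d$dbbca
Original string S is at sorted index 1

Answer: d$dbbca
1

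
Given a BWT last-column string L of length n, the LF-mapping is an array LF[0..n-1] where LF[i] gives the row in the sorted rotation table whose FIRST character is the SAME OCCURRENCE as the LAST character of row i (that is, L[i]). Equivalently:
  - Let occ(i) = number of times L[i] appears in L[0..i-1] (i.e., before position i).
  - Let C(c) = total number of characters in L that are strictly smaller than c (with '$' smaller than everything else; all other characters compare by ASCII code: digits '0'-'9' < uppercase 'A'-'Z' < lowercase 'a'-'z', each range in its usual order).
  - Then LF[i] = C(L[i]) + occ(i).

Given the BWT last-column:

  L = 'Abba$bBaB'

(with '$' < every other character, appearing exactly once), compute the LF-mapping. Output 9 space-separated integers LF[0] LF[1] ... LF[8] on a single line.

Answer: 1 6 7 4 0 8 2 5 3

Derivation:
Char counts: '$':1, 'A':1, 'B':2, 'a':2, 'b':3
C (first-col start): C('$')=0, C('A')=1, C('B')=2, C('a')=4, C('b')=6
L[0]='A': occ=0, LF[0]=C('A')+0=1+0=1
L[1]='b': occ=0, LF[1]=C('b')+0=6+0=6
L[2]='b': occ=1, LF[2]=C('b')+1=6+1=7
L[3]='a': occ=0, LF[3]=C('a')+0=4+0=4
L[4]='$': occ=0, LF[4]=C('$')+0=0+0=0
L[5]='b': occ=2, LF[5]=C('b')+2=6+2=8
L[6]='B': occ=0, LF[6]=C('B')+0=2+0=2
L[7]='a': occ=1, LF[7]=C('a')+1=4+1=5
L[8]='B': occ=1, LF[8]=C('B')+1=2+1=3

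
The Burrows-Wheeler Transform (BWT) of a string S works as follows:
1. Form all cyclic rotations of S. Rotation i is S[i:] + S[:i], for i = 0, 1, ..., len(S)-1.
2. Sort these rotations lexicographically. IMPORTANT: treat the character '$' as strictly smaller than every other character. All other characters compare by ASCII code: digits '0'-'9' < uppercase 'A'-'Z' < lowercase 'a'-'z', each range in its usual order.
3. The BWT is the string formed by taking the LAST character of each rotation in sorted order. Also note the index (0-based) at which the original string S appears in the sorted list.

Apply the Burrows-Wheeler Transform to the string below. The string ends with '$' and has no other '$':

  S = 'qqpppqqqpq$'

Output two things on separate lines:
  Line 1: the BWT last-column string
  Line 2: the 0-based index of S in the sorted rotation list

All 11 rotations (rotation i = S[i:]+S[:i]):
  rot[0] = qqpppqqqpq$
  rot[1] = qpppqqqpq$q
  rot[2] = pppqqqpq$qq
  rot[3] = ppqqqpq$qqp
  rot[4] = pqqqpq$qqpp
  rot[5] = qqqpq$qqppp
  rot[6] = qqpq$qqpppq
  rot[7] = qpq$qqpppqq
  rot[8] = pq$qqpppqqq
  rot[9] = q$qqpppqqqp
  rot[10] = $qqpppqqqpq
Sorted (with $ < everything):
  sorted[0] = $qqpppqqqpq  (last char: 'q')
  sorted[1] = pppqqqpq$qq  (last char: 'q')
  sorted[2] = ppqqqpq$qqp  (last char: 'p')
  sorted[3] = pq$qqpppqqq  (last char: 'q')
  sorted[4] = pqqqpq$qqpp  (last char: 'p')
  sorted[5] = q$qqpppqqqp  (last char: 'p')
  sorted[6] = qpppqqqpq$q  (last char: 'q')
  sorted[7] = qpq$qqpppqq  (last char: 'q')
  sorted[8] = qqpppqqqpq$  (last char: '$')
  sorted[9] = qqpq$qqpppq  (last char: 'q')
  sorted[10] = qqqpq$qqppp  (last char: 'p')
Last column: qqpqppqq$qp
Original string S is at sorted index 8

Answer: qqpqppqq$qp
8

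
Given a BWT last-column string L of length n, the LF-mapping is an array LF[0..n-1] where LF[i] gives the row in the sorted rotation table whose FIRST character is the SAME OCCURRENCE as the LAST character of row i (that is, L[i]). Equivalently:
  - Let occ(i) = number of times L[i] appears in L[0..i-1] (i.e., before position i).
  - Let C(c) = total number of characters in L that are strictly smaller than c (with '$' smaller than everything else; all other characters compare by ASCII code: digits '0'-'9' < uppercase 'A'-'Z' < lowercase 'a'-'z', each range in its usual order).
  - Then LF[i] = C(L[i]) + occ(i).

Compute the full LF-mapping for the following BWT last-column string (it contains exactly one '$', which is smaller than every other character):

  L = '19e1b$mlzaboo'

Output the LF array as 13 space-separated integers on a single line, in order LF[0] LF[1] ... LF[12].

Answer: 1 3 7 2 5 0 9 8 12 4 6 10 11

Derivation:
Char counts: '$':1, '1':2, '9':1, 'a':1, 'b':2, 'e':1, 'l':1, 'm':1, 'o':2, 'z':1
C (first-col start): C('$')=0, C('1')=1, C('9')=3, C('a')=4, C('b')=5, C('e')=7, C('l')=8, C('m')=9, C('o')=10, C('z')=12
L[0]='1': occ=0, LF[0]=C('1')+0=1+0=1
L[1]='9': occ=0, LF[1]=C('9')+0=3+0=3
L[2]='e': occ=0, LF[2]=C('e')+0=7+0=7
L[3]='1': occ=1, LF[3]=C('1')+1=1+1=2
L[4]='b': occ=0, LF[4]=C('b')+0=5+0=5
L[5]='$': occ=0, LF[5]=C('$')+0=0+0=0
L[6]='m': occ=0, LF[6]=C('m')+0=9+0=9
L[7]='l': occ=0, LF[7]=C('l')+0=8+0=8
L[8]='z': occ=0, LF[8]=C('z')+0=12+0=12
L[9]='a': occ=0, LF[9]=C('a')+0=4+0=4
L[10]='b': occ=1, LF[10]=C('b')+1=5+1=6
L[11]='o': occ=0, LF[11]=C('o')+0=10+0=10
L[12]='o': occ=1, LF[12]=C('o')+1=10+1=11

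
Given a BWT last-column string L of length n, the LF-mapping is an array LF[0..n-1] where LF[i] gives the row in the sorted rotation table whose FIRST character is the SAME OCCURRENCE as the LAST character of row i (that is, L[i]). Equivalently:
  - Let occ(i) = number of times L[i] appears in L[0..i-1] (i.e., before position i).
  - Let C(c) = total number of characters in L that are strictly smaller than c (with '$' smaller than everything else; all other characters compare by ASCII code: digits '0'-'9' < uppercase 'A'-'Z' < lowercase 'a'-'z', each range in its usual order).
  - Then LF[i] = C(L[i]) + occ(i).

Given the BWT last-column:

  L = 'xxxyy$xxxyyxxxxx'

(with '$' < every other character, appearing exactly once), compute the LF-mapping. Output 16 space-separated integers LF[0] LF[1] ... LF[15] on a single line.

Answer: 1 2 3 12 13 0 4 5 6 14 15 7 8 9 10 11

Derivation:
Char counts: '$':1, 'x':11, 'y':4
C (first-col start): C('$')=0, C('x')=1, C('y')=12
L[0]='x': occ=0, LF[0]=C('x')+0=1+0=1
L[1]='x': occ=1, LF[1]=C('x')+1=1+1=2
L[2]='x': occ=2, LF[2]=C('x')+2=1+2=3
L[3]='y': occ=0, LF[3]=C('y')+0=12+0=12
L[4]='y': occ=1, LF[4]=C('y')+1=12+1=13
L[5]='$': occ=0, LF[5]=C('$')+0=0+0=0
L[6]='x': occ=3, LF[6]=C('x')+3=1+3=4
L[7]='x': occ=4, LF[7]=C('x')+4=1+4=5
L[8]='x': occ=5, LF[8]=C('x')+5=1+5=6
L[9]='y': occ=2, LF[9]=C('y')+2=12+2=14
L[10]='y': occ=3, LF[10]=C('y')+3=12+3=15
L[11]='x': occ=6, LF[11]=C('x')+6=1+6=7
L[12]='x': occ=7, LF[12]=C('x')+7=1+7=8
L[13]='x': occ=8, LF[13]=C('x')+8=1+8=9
L[14]='x': occ=9, LF[14]=C('x')+9=1+9=10
L[15]='x': occ=10, LF[15]=C('x')+10=1+10=11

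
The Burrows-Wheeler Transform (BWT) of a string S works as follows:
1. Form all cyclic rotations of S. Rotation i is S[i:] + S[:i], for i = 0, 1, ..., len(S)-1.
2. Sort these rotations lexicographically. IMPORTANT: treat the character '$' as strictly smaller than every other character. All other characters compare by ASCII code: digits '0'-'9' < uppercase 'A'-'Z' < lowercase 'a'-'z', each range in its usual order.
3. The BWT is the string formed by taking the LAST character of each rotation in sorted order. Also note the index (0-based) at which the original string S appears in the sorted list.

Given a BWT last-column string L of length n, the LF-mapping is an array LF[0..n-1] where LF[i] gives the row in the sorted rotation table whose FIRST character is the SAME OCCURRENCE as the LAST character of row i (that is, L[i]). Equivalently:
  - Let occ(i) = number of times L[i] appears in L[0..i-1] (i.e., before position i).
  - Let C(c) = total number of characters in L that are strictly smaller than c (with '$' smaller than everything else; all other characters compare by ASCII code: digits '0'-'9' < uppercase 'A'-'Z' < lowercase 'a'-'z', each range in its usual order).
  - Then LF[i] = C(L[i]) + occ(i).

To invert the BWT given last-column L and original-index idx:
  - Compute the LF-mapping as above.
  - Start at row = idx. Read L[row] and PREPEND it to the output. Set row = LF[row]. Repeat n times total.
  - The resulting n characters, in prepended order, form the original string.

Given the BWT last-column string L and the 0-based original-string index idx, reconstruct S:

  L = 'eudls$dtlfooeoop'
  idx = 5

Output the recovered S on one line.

LF mapping: 3 15 1 6 13 0 2 14 7 5 8 9 4 10 11 12
Walk LF starting at row 5, prepending L[row]:
  step 1: row=5, L[5]='$', prepend. Next row=LF[5]=0
  step 2: row=0, L[0]='e', prepend. Next row=LF[0]=3
  step 3: row=3, L[3]='l', prepend. Next row=LF[3]=6
  step 4: row=6, L[6]='d', prepend. Next row=LF[6]=2
  step 5: row=2, L[2]='d', prepend. Next row=LF[2]=1
  step 6: row=1, L[1]='u', prepend. Next row=LF[1]=15
  step 7: row=15, L[15]='p', prepend. Next row=LF[15]=12
  step 8: row=12, L[12]='e', prepend. Next row=LF[12]=4
  step 9: row=4, L[4]='s', prepend. Next row=LF[4]=13
  step 10: row=13, L[13]='o', prepend. Next row=LF[13]=10
  step 11: row=10, L[10]='o', prepend. Next row=LF[10]=8
  step 12: row=8, L[8]='l', prepend. Next row=LF[8]=7
  step 13: row=7, L[7]='t', prepend. Next row=LF[7]=14
  step 14: row=14, L[14]='o', prepend. Next row=LF[14]=11
  step 15: row=11, L[11]='o', prepend. Next row=LF[11]=9
  step 16: row=9, L[9]='f', prepend. Next row=LF[9]=5
Reversed output: footloosepuddle$

Answer: footloosepuddle$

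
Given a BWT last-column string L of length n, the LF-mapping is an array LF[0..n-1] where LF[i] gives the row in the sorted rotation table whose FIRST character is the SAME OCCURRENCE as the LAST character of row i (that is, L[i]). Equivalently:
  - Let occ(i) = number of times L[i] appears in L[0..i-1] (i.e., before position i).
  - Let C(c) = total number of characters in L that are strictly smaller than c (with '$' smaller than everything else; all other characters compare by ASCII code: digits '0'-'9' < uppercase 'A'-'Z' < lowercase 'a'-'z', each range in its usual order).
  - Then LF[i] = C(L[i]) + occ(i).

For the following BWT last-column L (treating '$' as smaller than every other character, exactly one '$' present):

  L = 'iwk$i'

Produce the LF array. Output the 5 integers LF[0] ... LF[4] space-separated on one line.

Answer: 1 4 3 0 2

Derivation:
Char counts: '$':1, 'i':2, 'k':1, 'w':1
C (first-col start): C('$')=0, C('i')=1, C('k')=3, C('w')=4
L[0]='i': occ=0, LF[0]=C('i')+0=1+0=1
L[1]='w': occ=0, LF[1]=C('w')+0=4+0=4
L[2]='k': occ=0, LF[2]=C('k')+0=3+0=3
L[3]='$': occ=0, LF[3]=C('$')+0=0+0=0
L[4]='i': occ=1, LF[4]=C('i')+1=1+1=2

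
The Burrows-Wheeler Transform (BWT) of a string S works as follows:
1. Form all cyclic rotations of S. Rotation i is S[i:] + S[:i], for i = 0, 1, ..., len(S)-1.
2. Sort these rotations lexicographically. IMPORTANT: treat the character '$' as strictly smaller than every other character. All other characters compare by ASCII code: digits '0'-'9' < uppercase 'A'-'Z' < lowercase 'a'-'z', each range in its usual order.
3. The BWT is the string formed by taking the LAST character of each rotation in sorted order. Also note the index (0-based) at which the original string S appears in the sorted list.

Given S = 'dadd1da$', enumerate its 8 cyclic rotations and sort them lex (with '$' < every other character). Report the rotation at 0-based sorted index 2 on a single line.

All 8 rotations (rotation i = S[i:]+S[:i]):
  rot[0] = dadd1da$
  rot[1] = add1da$d
  rot[2] = dd1da$da
  rot[3] = d1da$dad
  rot[4] = 1da$dadd
  rot[5] = da$dadd1
  rot[6] = a$dadd1d
  rot[7] = $dadd1da
Sorted (with $ < everything):
  sorted[0] = $dadd1da
  sorted[1] = 1da$dadd
  sorted[2] = a$dadd1d
  sorted[3] = add1da$d
  sorted[4] = d1da$dad
  sorted[5] = da$dadd1
  sorted[6] = dadd1da$
  sorted[7] = dd1da$da
sorted[2] = a$dadd1d

Answer: a$dadd1d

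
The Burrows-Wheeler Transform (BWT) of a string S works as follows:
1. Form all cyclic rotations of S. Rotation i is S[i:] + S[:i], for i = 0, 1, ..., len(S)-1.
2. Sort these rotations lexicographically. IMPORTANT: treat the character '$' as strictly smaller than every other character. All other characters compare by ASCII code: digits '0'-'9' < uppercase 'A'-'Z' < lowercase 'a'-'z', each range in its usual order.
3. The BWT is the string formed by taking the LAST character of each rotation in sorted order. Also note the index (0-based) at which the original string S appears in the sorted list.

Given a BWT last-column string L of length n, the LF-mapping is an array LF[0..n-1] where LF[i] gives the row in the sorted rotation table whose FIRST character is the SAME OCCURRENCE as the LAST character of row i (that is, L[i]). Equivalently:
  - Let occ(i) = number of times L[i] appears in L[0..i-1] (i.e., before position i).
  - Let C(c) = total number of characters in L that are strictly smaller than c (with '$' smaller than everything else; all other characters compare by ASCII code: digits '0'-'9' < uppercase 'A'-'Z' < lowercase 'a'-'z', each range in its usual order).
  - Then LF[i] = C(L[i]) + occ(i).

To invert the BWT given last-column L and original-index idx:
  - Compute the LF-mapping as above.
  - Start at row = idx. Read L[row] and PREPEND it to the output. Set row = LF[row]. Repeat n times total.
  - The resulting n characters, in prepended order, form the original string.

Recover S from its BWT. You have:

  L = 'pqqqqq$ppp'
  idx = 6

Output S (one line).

Answer: qpqpqpqqp$

Derivation:
LF mapping: 1 5 6 7 8 9 0 2 3 4
Walk LF starting at row 6, prepending L[row]:
  step 1: row=6, L[6]='$', prepend. Next row=LF[6]=0
  step 2: row=0, L[0]='p', prepend. Next row=LF[0]=1
  step 3: row=1, L[1]='q', prepend. Next row=LF[1]=5
  step 4: row=5, L[5]='q', prepend. Next row=LF[5]=9
  step 5: row=9, L[9]='p', prepend. Next row=LF[9]=4
  step 6: row=4, L[4]='q', prepend. Next row=LF[4]=8
  step 7: row=8, L[8]='p', prepend. Next row=LF[8]=3
  step 8: row=3, L[3]='q', prepend. Next row=LF[3]=7
  step 9: row=7, L[7]='p', prepend. Next row=LF[7]=2
  step 10: row=2, L[2]='q', prepend. Next row=LF[2]=6
Reversed output: qpqpqpqqp$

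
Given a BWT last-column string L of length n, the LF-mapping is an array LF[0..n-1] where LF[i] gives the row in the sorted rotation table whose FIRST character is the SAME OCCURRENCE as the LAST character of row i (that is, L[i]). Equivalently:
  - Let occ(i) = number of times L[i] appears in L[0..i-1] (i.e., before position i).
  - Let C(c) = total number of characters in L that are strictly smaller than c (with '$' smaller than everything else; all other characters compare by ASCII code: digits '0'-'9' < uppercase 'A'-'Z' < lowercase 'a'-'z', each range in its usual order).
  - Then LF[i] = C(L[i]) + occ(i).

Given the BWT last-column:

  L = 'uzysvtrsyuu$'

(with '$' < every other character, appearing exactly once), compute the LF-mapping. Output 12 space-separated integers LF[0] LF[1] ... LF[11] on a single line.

Answer: 5 11 9 2 8 4 1 3 10 6 7 0

Derivation:
Char counts: '$':1, 'r':1, 's':2, 't':1, 'u':3, 'v':1, 'y':2, 'z':1
C (first-col start): C('$')=0, C('r')=1, C('s')=2, C('t')=4, C('u')=5, C('v')=8, C('y')=9, C('z')=11
L[0]='u': occ=0, LF[0]=C('u')+0=5+0=5
L[1]='z': occ=0, LF[1]=C('z')+0=11+0=11
L[2]='y': occ=0, LF[2]=C('y')+0=9+0=9
L[3]='s': occ=0, LF[3]=C('s')+0=2+0=2
L[4]='v': occ=0, LF[4]=C('v')+0=8+0=8
L[5]='t': occ=0, LF[5]=C('t')+0=4+0=4
L[6]='r': occ=0, LF[6]=C('r')+0=1+0=1
L[7]='s': occ=1, LF[7]=C('s')+1=2+1=3
L[8]='y': occ=1, LF[8]=C('y')+1=9+1=10
L[9]='u': occ=1, LF[9]=C('u')+1=5+1=6
L[10]='u': occ=2, LF[10]=C('u')+2=5+2=7
L[11]='$': occ=0, LF[11]=C('$')+0=0+0=0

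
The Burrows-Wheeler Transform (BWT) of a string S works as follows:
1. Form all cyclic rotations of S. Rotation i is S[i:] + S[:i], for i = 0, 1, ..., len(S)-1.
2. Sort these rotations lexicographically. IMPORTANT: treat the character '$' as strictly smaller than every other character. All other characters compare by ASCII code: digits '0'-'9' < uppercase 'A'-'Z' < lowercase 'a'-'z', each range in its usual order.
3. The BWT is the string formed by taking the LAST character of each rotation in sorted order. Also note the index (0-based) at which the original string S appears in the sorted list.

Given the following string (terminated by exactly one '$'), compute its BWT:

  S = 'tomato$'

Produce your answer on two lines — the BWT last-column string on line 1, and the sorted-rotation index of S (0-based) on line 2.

All 7 rotations (rotation i = S[i:]+S[:i]):
  rot[0] = tomato$
  rot[1] = omato$t
  rot[2] = mato$to
  rot[3] = ato$tom
  rot[4] = to$toma
  rot[5] = o$tomat
  rot[6] = $tomato
Sorted (with $ < everything):
  sorted[0] = $tomato  (last char: 'o')
  sorted[1] = ato$tom  (last char: 'm')
  sorted[2] = mato$to  (last char: 'o')
  sorted[3] = o$tomat  (last char: 't')
  sorted[4] = omato$t  (last char: 't')
  sorted[5] = to$toma  (last char: 'a')
  sorted[6] = tomato$  (last char: '$')
Last column: omotta$
Original string S is at sorted index 6

Answer: omotta$
6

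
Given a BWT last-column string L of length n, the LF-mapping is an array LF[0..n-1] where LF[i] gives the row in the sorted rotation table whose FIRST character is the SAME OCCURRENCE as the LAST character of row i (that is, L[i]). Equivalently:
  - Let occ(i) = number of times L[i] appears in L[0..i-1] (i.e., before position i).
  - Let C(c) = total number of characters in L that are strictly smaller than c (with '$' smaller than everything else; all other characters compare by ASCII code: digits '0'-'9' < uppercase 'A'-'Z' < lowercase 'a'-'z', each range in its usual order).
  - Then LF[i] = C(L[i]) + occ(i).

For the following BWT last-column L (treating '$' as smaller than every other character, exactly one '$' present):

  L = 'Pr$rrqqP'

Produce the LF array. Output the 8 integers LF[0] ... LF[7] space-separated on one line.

Answer: 1 5 0 6 7 3 4 2

Derivation:
Char counts: '$':1, 'P':2, 'q':2, 'r':3
C (first-col start): C('$')=0, C('P')=1, C('q')=3, C('r')=5
L[0]='P': occ=0, LF[0]=C('P')+0=1+0=1
L[1]='r': occ=0, LF[1]=C('r')+0=5+0=5
L[2]='$': occ=0, LF[2]=C('$')+0=0+0=0
L[3]='r': occ=1, LF[3]=C('r')+1=5+1=6
L[4]='r': occ=2, LF[4]=C('r')+2=5+2=7
L[5]='q': occ=0, LF[5]=C('q')+0=3+0=3
L[6]='q': occ=1, LF[6]=C('q')+1=3+1=4
L[7]='P': occ=1, LF[7]=C('P')+1=1+1=2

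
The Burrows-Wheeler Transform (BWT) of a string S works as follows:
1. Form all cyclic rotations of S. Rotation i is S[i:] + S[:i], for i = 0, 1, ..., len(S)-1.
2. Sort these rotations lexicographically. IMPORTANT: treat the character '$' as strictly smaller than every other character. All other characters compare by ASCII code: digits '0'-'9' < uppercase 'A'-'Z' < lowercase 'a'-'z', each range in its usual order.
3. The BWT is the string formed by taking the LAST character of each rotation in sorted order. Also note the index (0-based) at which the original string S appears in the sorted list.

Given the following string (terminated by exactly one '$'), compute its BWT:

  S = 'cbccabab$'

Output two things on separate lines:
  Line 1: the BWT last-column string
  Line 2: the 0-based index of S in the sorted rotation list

Answer: bbcaacc$b
7

Derivation:
All 9 rotations (rotation i = S[i:]+S[:i]):
  rot[0] = cbccabab$
  rot[1] = bccabab$c
  rot[2] = ccabab$cb
  rot[3] = cabab$cbc
  rot[4] = abab$cbcc
  rot[5] = bab$cbcca
  rot[6] = ab$cbccab
  rot[7] = b$cbccaba
  rot[8] = $cbccabab
Sorted (with $ < everything):
  sorted[0] = $cbccabab  (last char: 'b')
  sorted[1] = ab$cbccab  (last char: 'b')
  sorted[2] = abab$cbcc  (last char: 'c')
  sorted[3] = b$cbccaba  (last char: 'a')
  sorted[4] = bab$cbcca  (last char: 'a')
  sorted[5] = bccabab$c  (last char: 'c')
  sorted[6] = cabab$cbc  (last char: 'c')
  sorted[7] = cbccabab$  (last char: '$')
  sorted[8] = ccabab$cb  (last char: 'b')
Last column: bbcaacc$b
Original string S is at sorted index 7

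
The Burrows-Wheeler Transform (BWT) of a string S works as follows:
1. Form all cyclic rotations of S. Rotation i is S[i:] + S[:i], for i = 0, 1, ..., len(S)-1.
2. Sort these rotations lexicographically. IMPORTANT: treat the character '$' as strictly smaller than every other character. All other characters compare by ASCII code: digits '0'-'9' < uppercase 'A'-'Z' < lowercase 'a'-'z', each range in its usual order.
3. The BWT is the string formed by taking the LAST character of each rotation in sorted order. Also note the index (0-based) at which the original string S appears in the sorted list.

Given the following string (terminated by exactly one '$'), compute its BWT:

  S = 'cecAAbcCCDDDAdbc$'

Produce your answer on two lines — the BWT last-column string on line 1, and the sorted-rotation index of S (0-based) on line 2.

Answer: ccADcCDDCdAbeb$Ac
14

Derivation:
All 17 rotations (rotation i = S[i:]+S[:i]):
  rot[0] = cecAAbcCCDDDAdbc$
  rot[1] = ecAAbcCCDDDAdbc$c
  rot[2] = cAAbcCCDDDAdbc$ce
  rot[3] = AAbcCCDDDAdbc$cec
  rot[4] = AbcCCDDDAdbc$cecA
  rot[5] = bcCCDDDAdbc$cecAA
  rot[6] = cCCDDDAdbc$cecAAb
  rot[7] = CCDDDAdbc$cecAAbc
  rot[8] = CDDDAdbc$cecAAbcC
  rot[9] = DDDAdbc$cecAAbcCC
  rot[10] = DDAdbc$cecAAbcCCD
  rot[11] = DAdbc$cecAAbcCCDD
  rot[12] = Adbc$cecAAbcCCDDD
  rot[13] = dbc$cecAAbcCCDDDA
  rot[14] = bc$cecAAbcCCDDDAd
  rot[15] = c$cecAAbcCCDDDAdb
  rot[16] = $cecAAbcCCDDDAdbc
Sorted (with $ < everything):
  sorted[0] = $cecAAbcCCDDDAdbc  (last char: 'c')
  sorted[1] = AAbcCCDDDAdbc$cec  (last char: 'c')
  sorted[2] = AbcCCDDDAdbc$cecA  (last char: 'A')
  sorted[3] = Adbc$cecAAbcCCDDD  (last char: 'D')
  sorted[4] = CCDDDAdbc$cecAAbc  (last char: 'c')
  sorted[5] = CDDDAdbc$cecAAbcC  (last char: 'C')
  sorted[6] = DAdbc$cecAAbcCCDD  (last char: 'D')
  sorted[7] = DDAdbc$cecAAbcCCD  (last char: 'D')
  sorted[8] = DDDAdbc$cecAAbcCC  (last char: 'C')
  sorted[9] = bc$cecAAbcCCDDDAd  (last char: 'd')
  sorted[10] = bcCCDDDAdbc$cecAA  (last char: 'A')
  sorted[11] = c$cecAAbcCCDDDAdb  (last char: 'b')
  sorted[12] = cAAbcCCDDDAdbc$ce  (last char: 'e')
  sorted[13] = cCCDDDAdbc$cecAAb  (last char: 'b')
  sorted[14] = cecAAbcCCDDDAdbc$  (last char: '$')
  sorted[15] = dbc$cecAAbcCCDDDA  (last char: 'A')
  sorted[16] = ecAAbcCCDDDAdbc$c  (last char: 'c')
Last column: ccADcCDDCdAbeb$Ac
Original string S is at sorted index 14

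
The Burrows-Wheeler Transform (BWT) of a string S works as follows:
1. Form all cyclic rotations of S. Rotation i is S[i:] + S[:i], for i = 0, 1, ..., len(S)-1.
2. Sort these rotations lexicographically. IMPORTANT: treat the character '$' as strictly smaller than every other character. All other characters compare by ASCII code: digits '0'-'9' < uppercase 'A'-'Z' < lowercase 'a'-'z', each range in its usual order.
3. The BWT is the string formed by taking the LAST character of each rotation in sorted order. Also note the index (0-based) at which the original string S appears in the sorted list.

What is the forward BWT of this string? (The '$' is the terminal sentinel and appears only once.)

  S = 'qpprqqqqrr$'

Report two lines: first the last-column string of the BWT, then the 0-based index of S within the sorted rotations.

Answer: rqp$rqqqrpq
3

Derivation:
All 11 rotations (rotation i = S[i:]+S[:i]):
  rot[0] = qpprqqqqrr$
  rot[1] = pprqqqqrr$q
  rot[2] = prqqqqrr$qp
  rot[3] = rqqqqrr$qpp
  rot[4] = qqqqrr$qppr
  rot[5] = qqqrr$qpprq
  rot[6] = qqrr$qpprqq
  rot[7] = qrr$qpprqqq
  rot[8] = rr$qpprqqqq
  rot[9] = r$qpprqqqqr
  rot[10] = $qpprqqqqrr
Sorted (with $ < everything):
  sorted[0] = $qpprqqqqrr  (last char: 'r')
  sorted[1] = pprqqqqrr$q  (last char: 'q')
  sorted[2] = prqqqqrr$qp  (last char: 'p')
  sorted[3] = qpprqqqqrr$  (last char: '$')
  sorted[4] = qqqqrr$qppr  (last char: 'r')
  sorted[5] = qqqrr$qpprq  (last char: 'q')
  sorted[6] = qqrr$qpprqq  (last char: 'q')
  sorted[7] = qrr$qpprqqq  (last char: 'q')
  sorted[8] = r$qpprqqqqr  (last char: 'r')
  sorted[9] = rqqqqrr$qpp  (last char: 'p')
  sorted[10] = rr$qpprqqqq  (last char: 'q')
Last column: rqp$rqqqrpq
Original string S is at sorted index 3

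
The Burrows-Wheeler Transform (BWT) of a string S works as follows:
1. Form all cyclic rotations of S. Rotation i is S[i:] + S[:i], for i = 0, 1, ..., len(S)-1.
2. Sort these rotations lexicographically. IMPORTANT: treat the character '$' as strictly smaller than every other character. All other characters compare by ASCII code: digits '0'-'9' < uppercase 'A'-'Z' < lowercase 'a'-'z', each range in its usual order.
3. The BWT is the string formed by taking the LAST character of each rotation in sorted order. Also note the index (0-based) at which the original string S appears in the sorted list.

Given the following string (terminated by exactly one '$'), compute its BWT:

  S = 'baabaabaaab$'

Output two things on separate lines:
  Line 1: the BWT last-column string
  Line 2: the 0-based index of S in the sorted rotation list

All 12 rotations (rotation i = S[i:]+S[:i]):
  rot[0] = baabaabaaab$
  rot[1] = aabaabaaab$b
  rot[2] = abaabaaab$ba
  rot[3] = baabaaab$baa
  rot[4] = aabaaab$baab
  rot[5] = abaaab$baaba
  rot[6] = baaab$baabaa
  rot[7] = aaab$baabaab
  rot[8] = aab$baabaaba
  rot[9] = ab$baabaabaa
  rot[10] = b$baabaabaaa
  rot[11] = $baabaabaaab
Sorted (with $ < everything):
  sorted[0] = $baabaabaaab  (last char: 'b')
  sorted[1] = aaab$baabaab  (last char: 'b')
  sorted[2] = aab$baabaaba  (last char: 'a')
  sorted[3] = aabaaab$baab  (last char: 'b')
  sorted[4] = aabaabaaab$b  (last char: 'b')
  sorted[5] = ab$baabaabaa  (last char: 'a')
  sorted[6] = abaaab$baaba  (last char: 'a')
  sorted[7] = abaabaaab$ba  (last char: 'a')
  sorted[8] = b$baabaabaaa  (last char: 'a')
  sorted[9] = baaab$baabaa  (last char: 'a')
  sorted[10] = baabaaab$baa  (last char: 'a')
  sorted[11] = baabaabaaab$  (last char: '$')
Last column: bbabbaaaaaa$
Original string S is at sorted index 11

Answer: bbabbaaaaaa$
11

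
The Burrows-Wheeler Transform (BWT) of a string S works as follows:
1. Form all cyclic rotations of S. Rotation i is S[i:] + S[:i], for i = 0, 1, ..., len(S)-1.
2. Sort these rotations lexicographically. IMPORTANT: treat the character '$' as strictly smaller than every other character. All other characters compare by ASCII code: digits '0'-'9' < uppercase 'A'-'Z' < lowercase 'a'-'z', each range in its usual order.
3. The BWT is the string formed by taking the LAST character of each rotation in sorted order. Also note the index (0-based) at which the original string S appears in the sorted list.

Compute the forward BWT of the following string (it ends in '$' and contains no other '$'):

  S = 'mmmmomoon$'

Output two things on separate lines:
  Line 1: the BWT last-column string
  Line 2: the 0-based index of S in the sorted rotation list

All 10 rotations (rotation i = S[i:]+S[:i]):
  rot[0] = mmmmomoon$
  rot[1] = mmmomoon$m
  rot[2] = mmomoon$mm
  rot[3] = momoon$mmm
  rot[4] = omoon$mmmm
  rot[5] = moon$mmmmo
  rot[6] = oon$mmmmom
  rot[7] = on$mmmmomo
  rot[8] = n$mmmmomoo
  rot[9] = $mmmmomoon
Sorted (with $ < everything):
  sorted[0] = $mmmmomoon  (last char: 'n')
  sorted[1] = mmmmomoon$  (last char: '$')
  sorted[2] = mmmomoon$m  (last char: 'm')
  sorted[3] = mmomoon$mm  (last char: 'm')
  sorted[4] = momoon$mmm  (last char: 'm')
  sorted[5] = moon$mmmmo  (last char: 'o')
  sorted[6] = n$mmmmomoo  (last char: 'o')
  sorted[7] = omoon$mmmm  (last char: 'm')
  sorted[8] = on$mmmmomo  (last char: 'o')
  sorted[9] = oon$mmmmom  (last char: 'm')
Last column: n$mmmoomom
Original string S is at sorted index 1

Answer: n$mmmoomom
1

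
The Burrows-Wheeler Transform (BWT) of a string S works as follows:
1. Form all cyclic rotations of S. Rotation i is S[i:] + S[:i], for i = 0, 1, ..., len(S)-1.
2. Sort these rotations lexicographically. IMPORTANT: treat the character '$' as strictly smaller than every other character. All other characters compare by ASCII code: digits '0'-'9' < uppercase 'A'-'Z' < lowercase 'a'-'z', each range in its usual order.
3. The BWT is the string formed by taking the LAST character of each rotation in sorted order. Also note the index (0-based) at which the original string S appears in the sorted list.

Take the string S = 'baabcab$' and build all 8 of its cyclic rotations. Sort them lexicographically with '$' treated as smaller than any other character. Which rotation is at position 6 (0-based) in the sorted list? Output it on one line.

Answer: bcab$baa

Derivation:
All 8 rotations (rotation i = S[i:]+S[:i]):
  rot[0] = baabcab$
  rot[1] = aabcab$b
  rot[2] = abcab$ba
  rot[3] = bcab$baa
  rot[4] = cab$baab
  rot[5] = ab$baabc
  rot[6] = b$baabca
  rot[7] = $baabcab
Sorted (with $ < everything):
  sorted[0] = $baabcab
  sorted[1] = aabcab$b
  sorted[2] = ab$baabc
  sorted[3] = abcab$ba
  sorted[4] = b$baabca
  sorted[5] = baabcab$
  sorted[6] = bcab$baa
  sorted[7] = cab$baab
sorted[6] = bcab$baa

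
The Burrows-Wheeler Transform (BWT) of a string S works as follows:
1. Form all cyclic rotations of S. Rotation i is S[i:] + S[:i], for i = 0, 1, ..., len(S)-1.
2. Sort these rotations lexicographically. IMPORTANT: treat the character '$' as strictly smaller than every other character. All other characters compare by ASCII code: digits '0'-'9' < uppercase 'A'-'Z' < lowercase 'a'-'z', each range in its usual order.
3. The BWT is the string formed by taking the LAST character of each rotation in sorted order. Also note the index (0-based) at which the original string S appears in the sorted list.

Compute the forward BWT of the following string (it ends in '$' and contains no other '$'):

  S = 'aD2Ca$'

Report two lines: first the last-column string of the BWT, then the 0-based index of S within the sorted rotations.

All 6 rotations (rotation i = S[i:]+S[:i]):
  rot[0] = aD2Ca$
  rot[1] = D2Ca$a
  rot[2] = 2Ca$aD
  rot[3] = Ca$aD2
  rot[4] = a$aD2C
  rot[5] = $aD2Ca
Sorted (with $ < everything):
  sorted[0] = $aD2Ca  (last char: 'a')
  sorted[1] = 2Ca$aD  (last char: 'D')
  sorted[2] = Ca$aD2  (last char: '2')
  sorted[3] = D2Ca$a  (last char: 'a')
  sorted[4] = a$aD2C  (last char: 'C')
  sorted[5] = aD2Ca$  (last char: '$')
Last column: aD2aC$
Original string S is at sorted index 5

Answer: aD2aC$
5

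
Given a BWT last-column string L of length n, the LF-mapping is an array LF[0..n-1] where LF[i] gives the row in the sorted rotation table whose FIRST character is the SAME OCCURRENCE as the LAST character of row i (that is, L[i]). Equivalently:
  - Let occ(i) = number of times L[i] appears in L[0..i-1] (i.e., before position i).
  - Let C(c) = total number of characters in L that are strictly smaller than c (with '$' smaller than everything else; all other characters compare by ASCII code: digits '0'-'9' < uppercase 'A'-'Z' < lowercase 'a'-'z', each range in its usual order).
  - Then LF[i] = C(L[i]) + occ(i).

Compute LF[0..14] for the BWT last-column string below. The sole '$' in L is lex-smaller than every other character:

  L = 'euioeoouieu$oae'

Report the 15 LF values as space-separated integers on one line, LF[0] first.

Answer: 2 12 6 8 3 9 10 13 7 4 14 0 11 1 5

Derivation:
Char counts: '$':1, 'a':1, 'e':4, 'i':2, 'o':4, 'u':3
C (first-col start): C('$')=0, C('a')=1, C('e')=2, C('i')=6, C('o')=8, C('u')=12
L[0]='e': occ=0, LF[0]=C('e')+0=2+0=2
L[1]='u': occ=0, LF[1]=C('u')+0=12+0=12
L[2]='i': occ=0, LF[2]=C('i')+0=6+0=6
L[3]='o': occ=0, LF[3]=C('o')+0=8+0=8
L[4]='e': occ=1, LF[4]=C('e')+1=2+1=3
L[5]='o': occ=1, LF[5]=C('o')+1=8+1=9
L[6]='o': occ=2, LF[6]=C('o')+2=8+2=10
L[7]='u': occ=1, LF[7]=C('u')+1=12+1=13
L[8]='i': occ=1, LF[8]=C('i')+1=6+1=7
L[9]='e': occ=2, LF[9]=C('e')+2=2+2=4
L[10]='u': occ=2, LF[10]=C('u')+2=12+2=14
L[11]='$': occ=0, LF[11]=C('$')+0=0+0=0
L[12]='o': occ=3, LF[12]=C('o')+3=8+3=11
L[13]='a': occ=0, LF[13]=C('a')+0=1+0=1
L[14]='e': occ=3, LF[14]=C('e')+3=2+3=5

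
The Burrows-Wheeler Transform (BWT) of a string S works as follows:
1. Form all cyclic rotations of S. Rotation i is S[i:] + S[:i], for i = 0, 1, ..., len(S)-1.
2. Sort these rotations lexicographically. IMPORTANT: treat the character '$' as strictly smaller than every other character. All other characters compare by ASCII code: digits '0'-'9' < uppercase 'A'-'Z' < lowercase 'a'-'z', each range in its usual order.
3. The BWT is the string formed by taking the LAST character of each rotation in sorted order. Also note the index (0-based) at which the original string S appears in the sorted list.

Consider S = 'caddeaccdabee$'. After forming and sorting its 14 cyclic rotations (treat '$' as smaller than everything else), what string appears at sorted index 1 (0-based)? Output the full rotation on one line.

Answer: abee$caddeaccd

Derivation:
All 14 rotations (rotation i = S[i:]+S[:i]):
  rot[0] = caddeaccdabee$
  rot[1] = addeaccdabee$c
  rot[2] = ddeaccdabee$ca
  rot[3] = deaccdabee$cad
  rot[4] = eaccdabee$cadd
  rot[5] = accdabee$cadde
  rot[6] = ccdabee$caddea
  rot[7] = cdabee$caddeac
  rot[8] = dabee$caddeacc
  rot[9] = abee$caddeaccd
  rot[10] = bee$caddeaccda
  rot[11] = ee$caddeaccdab
  rot[12] = e$caddeaccdabe
  rot[13] = $caddeaccdabee
Sorted (with $ < everything):
  sorted[0] = $caddeaccdabee
  sorted[1] = abee$caddeaccd
  sorted[2] = accdabee$cadde
  sorted[3] = addeaccdabee$c
  sorted[4] = bee$caddeaccda
  sorted[5] = caddeaccdabee$
  sorted[6] = ccdabee$caddea
  sorted[7] = cdabee$caddeac
  sorted[8] = dabee$caddeacc
  sorted[9] = ddeaccdabee$ca
  sorted[10] = deaccdabee$cad
  sorted[11] = e$caddeaccdabe
  sorted[12] = eaccdabee$cadd
  sorted[13] = ee$caddeaccdab
sorted[1] = abee$caddeaccd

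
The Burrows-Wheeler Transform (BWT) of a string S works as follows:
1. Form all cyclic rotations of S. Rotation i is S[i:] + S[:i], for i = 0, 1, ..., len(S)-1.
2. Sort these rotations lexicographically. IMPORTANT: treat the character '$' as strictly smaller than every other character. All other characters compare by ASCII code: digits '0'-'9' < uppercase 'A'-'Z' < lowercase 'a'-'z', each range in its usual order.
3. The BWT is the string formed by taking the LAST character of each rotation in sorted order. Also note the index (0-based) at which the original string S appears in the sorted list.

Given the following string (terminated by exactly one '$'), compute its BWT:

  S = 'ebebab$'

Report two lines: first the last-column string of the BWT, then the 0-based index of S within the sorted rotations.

Answer: bbaeeb$
6

Derivation:
All 7 rotations (rotation i = S[i:]+S[:i]):
  rot[0] = ebebab$
  rot[1] = bebab$e
  rot[2] = ebab$eb
  rot[3] = bab$ebe
  rot[4] = ab$ebeb
  rot[5] = b$ebeba
  rot[6] = $ebebab
Sorted (with $ < everything):
  sorted[0] = $ebebab  (last char: 'b')
  sorted[1] = ab$ebeb  (last char: 'b')
  sorted[2] = b$ebeba  (last char: 'a')
  sorted[3] = bab$ebe  (last char: 'e')
  sorted[4] = bebab$e  (last char: 'e')
  sorted[5] = ebab$eb  (last char: 'b')
  sorted[6] = ebebab$  (last char: '$')
Last column: bbaeeb$
Original string S is at sorted index 6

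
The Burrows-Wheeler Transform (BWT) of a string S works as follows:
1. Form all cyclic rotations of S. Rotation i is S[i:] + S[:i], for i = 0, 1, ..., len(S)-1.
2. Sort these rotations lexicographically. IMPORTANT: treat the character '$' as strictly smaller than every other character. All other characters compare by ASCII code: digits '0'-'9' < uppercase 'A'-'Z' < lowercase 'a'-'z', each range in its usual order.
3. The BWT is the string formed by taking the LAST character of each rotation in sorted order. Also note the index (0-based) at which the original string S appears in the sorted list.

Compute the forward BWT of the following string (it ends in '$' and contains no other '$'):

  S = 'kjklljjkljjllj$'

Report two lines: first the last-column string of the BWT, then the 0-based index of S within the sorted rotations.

All 15 rotations (rotation i = S[i:]+S[:i]):
  rot[0] = kjklljjkljjllj$
  rot[1] = jklljjkljjllj$k
  rot[2] = klljjkljjllj$kj
  rot[3] = lljjkljjllj$kjk
  rot[4] = ljjkljjllj$kjkl
  rot[5] = jjkljjllj$kjkll
  rot[6] = jkljjllj$kjkllj
  rot[7] = kljjllj$kjklljj
  rot[8] = ljjllj$kjklljjk
  rot[9] = jjllj$kjklljjkl
  rot[10] = jllj$kjklljjklj
  rot[11] = llj$kjklljjkljj
  rot[12] = lj$kjklljjkljjl
  rot[13] = j$kjklljjkljjll
  rot[14] = $kjklljjkljjllj
Sorted (with $ < everything):
  sorted[0] = $kjklljjkljjllj  (last char: 'j')
  sorted[1] = j$kjklljjkljjll  (last char: 'l')
  sorted[2] = jjkljjllj$kjkll  (last char: 'l')
  sorted[3] = jjllj$kjklljjkl  (last char: 'l')
  sorted[4] = jkljjllj$kjkllj  (last char: 'j')
  sorted[5] = jklljjkljjllj$k  (last char: 'k')
  sorted[6] = jllj$kjklljjklj  (last char: 'j')
  sorted[7] = kjklljjkljjllj$  (last char: '$')
  sorted[8] = kljjllj$kjklljj  (last char: 'j')
  sorted[9] = klljjkljjllj$kj  (last char: 'j')
  sorted[10] = lj$kjklljjkljjl  (last char: 'l')
  sorted[11] = ljjkljjllj$kjkl  (last char: 'l')
  sorted[12] = ljjllj$kjklljjk  (last char: 'k')
  sorted[13] = llj$kjklljjkljj  (last char: 'j')
  sorted[14] = lljjkljjllj$kjk  (last char: 'k')
Last column: jllljkj$jjllkjk
Original string S is at sorted index 7

Answer: jllljkj$jjllkjk
7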